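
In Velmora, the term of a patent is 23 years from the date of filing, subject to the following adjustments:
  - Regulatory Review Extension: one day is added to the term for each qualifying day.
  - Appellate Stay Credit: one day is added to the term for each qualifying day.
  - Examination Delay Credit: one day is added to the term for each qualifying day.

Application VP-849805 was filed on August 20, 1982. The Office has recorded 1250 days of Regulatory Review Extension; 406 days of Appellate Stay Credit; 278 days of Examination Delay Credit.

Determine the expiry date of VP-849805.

2010-12-06

Base term: filing date + 23 years → 20 August 2005.
Regulatory Review Extension: +1250 days → 21 January 2009.
Appellate Stay Credit: +406 days → 3 March 2010.
Examination Delay Credit: +278 days → 6 December 2010.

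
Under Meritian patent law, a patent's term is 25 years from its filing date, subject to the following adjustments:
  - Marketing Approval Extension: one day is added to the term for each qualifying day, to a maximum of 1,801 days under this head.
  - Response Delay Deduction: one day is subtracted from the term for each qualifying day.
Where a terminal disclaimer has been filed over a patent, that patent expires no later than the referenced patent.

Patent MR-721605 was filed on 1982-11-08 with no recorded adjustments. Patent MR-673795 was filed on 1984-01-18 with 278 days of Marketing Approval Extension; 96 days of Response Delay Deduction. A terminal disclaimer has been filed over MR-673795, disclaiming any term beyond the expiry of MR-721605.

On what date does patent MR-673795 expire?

Natural term of MR-673795:
  Base: filing + 25 years → 18 January 2009.
  Marketing Approval Extension: 278 days (within the 1801-day cap) → +278 days → 23 October 2009.
  Response Delay Deduction: −96 days → 19 July 2009.
Expiry of referenced patent MR-721605:
  Base: filing + 25 years → 8 November 2007.
Terminal disclaimer: MR-673795 expires on the earlier of 19 July 2009 and 8 November 2007.

2007-11-08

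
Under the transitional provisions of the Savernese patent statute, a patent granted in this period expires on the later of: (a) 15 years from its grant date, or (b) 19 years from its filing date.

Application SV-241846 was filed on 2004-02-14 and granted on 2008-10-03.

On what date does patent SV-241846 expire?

(a) grant + 15 years → 3 October 2023.
(b) filing + 19 years → 14 February 2023.
Later of the two: 3 October 2023.

October 3, 2023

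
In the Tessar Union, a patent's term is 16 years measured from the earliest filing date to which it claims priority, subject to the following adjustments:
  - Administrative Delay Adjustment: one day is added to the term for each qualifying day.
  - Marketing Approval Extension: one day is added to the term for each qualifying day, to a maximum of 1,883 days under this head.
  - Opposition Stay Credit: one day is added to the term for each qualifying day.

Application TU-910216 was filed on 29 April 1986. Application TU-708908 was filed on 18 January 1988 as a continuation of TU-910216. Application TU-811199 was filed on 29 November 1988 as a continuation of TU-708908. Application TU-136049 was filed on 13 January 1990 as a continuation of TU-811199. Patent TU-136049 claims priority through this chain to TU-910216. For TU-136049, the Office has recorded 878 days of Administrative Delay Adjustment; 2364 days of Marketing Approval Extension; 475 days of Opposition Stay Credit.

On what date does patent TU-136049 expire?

Earliest priority filing: 29 April 1986.
Base term: 29 April 1986 + 16 years → 29 April 2002.
Administrative Delay Adjustment: +878 days → 23 September 2004.
Marketing Approval Extension: 2364 days claimed exceeds the 1883-day cap, so +1883 days → 19 November 2009.
Opposition Stay Credit: +475 days → 9 March 2011.

March 9, 2011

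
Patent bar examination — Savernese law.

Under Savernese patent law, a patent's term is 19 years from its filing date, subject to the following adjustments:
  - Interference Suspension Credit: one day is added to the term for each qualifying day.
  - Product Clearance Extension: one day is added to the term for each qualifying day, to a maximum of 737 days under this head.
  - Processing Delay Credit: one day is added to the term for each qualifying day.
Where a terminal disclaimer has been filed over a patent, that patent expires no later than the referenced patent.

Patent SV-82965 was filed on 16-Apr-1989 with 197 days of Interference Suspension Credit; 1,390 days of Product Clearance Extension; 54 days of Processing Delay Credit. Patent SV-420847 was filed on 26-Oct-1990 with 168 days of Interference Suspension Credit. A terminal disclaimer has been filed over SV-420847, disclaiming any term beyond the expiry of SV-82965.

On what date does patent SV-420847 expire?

2010-04-12

Natural term of SV-420847:
  Base: filing + 19 years → 26 October 2009.
  Interference Suspension Credit: +168 days → 12 April 2010.
Expiry of referenced patent SV-82965:
  Base: filing + 19 years → 16 April 2008.
  Interference Suspension Credit: +197 days → 30 October 2008.
  Product Clearance Extension: 1390 days claimed exceeds the 737-day cap, so +737 days → 6 November 2010.
  Processing Delay Credit: +54 days → 30 December 2010.
Terminal disclaimer: SV-420847 expires on the earlier of 12 April 2010 and 30 December 2010.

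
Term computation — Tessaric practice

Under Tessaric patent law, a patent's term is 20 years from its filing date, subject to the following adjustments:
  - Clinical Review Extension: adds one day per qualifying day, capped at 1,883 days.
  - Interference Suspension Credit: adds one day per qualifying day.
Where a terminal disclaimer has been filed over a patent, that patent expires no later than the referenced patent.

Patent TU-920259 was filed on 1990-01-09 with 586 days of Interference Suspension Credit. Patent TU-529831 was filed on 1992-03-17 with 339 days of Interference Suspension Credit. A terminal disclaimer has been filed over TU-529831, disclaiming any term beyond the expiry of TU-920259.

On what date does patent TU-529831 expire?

Natural term of TU-529831:
  Base: filing + 20 years → 17 March 2012.
  Interference Suspension Credit: +339 days → 19 February 2013.
Expiry of referenced patent TU-920259:
  Base: filing + 20 years → 9 January 2010.
  Interference Suspension Credit: +586 days → 18 August 2011.
Terminal disclaimer: TU-529831 expires on the earlier of 19 February 2013 and 18 August 2011.

August 18, 2011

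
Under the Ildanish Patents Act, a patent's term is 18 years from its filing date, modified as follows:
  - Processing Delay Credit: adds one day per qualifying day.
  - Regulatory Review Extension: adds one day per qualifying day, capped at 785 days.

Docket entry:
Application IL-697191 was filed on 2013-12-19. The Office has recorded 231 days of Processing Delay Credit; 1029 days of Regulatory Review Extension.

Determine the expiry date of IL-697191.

September 30, 2034

Base term: filing date + 18 years → 19 December 2031.
Processing Delay Credit: +231 days → 6 August 2032.
Regulatory Review Extension: 1029 days claimed exceeds the 785-day cap, so +785 days → 30 September 2034.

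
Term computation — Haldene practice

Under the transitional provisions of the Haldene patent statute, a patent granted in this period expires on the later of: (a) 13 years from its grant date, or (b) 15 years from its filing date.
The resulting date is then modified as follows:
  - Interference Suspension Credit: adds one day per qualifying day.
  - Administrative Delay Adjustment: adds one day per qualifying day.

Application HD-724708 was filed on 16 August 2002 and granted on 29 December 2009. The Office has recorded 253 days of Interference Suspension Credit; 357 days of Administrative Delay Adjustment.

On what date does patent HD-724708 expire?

August 30, 2024

(a) grant + 13 years → 29 December 2022.
(b) filing + 15 years → 16 August 2017.
Later of the two: 29 December 2022.
Interference Suspension Credit: +253 days → 8 September 2023.
Administrative Delay Adjustment: +357 days → 30 August 2024.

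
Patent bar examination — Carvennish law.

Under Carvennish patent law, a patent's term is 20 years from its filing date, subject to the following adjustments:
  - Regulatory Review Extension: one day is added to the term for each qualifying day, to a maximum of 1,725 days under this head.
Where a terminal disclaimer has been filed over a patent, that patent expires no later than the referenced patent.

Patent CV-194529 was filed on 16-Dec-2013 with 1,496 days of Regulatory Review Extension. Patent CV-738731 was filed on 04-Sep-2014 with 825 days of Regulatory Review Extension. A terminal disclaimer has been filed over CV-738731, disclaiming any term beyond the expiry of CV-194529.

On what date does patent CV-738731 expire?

Natural term of CV-738731:
  Base: filing + 20 years → 4 September 2034.
  Regulatory Review Extension: 825 days (within the 1725-day cap) → +825 days → 7 December 2036.
Expiry of referenced patent CV-194529:
  Base: filing + 20 years → 16 December 2033.
  Regulatory Review Extension: 1496 days (within the 1725-day cap) → +1496 days → 20 January 2038.
Terminal disclaimer: CV-738731 expires on the earlier of 7 December 2036 and 20 January 2038.

December 7, 2036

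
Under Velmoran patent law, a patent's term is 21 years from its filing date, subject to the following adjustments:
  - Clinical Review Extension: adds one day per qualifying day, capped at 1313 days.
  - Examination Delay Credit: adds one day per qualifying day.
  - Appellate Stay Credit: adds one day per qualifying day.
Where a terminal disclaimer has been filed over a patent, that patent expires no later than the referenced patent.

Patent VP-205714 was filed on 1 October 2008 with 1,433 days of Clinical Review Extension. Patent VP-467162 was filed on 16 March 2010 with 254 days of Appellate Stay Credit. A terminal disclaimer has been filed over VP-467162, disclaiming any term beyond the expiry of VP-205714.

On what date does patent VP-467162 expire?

November 25, 2031

Natural term of VP-467162:
  Base: filing + 21 years → 16 March 2031.
  Appellate Stay Credit: +254 days → 25 November 2031.
Expiry of referenced patent VP-205714:
  Base: filing + 21 years → 1 October 2029.
  Clinical Review Extension: 1433 days claimed exceeds the 1313-day cap, so +1313 days → 6 May 2033.
Terminal disclaimer: VP-467162 expires on the earlier of 25 November 2031 and 6 May 2033.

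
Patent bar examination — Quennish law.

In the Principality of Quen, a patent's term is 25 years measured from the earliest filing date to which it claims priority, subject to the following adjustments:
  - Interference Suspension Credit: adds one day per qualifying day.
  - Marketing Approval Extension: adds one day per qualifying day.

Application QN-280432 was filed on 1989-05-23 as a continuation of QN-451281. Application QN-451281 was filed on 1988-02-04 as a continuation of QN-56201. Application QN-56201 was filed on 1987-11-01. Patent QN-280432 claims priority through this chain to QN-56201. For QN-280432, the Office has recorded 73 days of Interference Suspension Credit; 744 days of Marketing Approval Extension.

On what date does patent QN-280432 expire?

2015-01-27

Earliest priority filing: 1 November 1987.
Base term: 1 November 1987 + 25 years → 1 November 2012.
Interference Suspension Credit: +73 days → 13 January 2013.
Marketing Approval Extension: +744 days → 27 January 2015.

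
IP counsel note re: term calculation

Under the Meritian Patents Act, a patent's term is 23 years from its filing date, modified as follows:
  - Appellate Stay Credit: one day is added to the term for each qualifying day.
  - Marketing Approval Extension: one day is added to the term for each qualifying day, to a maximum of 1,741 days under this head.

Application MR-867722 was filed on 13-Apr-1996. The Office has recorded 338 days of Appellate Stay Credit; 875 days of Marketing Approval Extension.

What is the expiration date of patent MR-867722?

2022-08-08

Base term: filing date + 23 years → 13 April 2019.
Appellate Stay Credit: +338 days → 16 March 2020.
Marketing Approval Extension: 875 days (within the 1741-day cap) → +875 days → 8 August 2022.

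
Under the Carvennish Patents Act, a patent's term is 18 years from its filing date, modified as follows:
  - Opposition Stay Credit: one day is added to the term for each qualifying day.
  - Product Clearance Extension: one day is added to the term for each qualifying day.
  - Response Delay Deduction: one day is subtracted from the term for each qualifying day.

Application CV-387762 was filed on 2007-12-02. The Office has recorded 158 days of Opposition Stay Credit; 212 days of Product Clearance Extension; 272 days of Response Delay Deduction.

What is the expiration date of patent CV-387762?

Base term: filing date + 18 years → 2 December 2025.
Opposition Stay Credit: +158 days → 9 May 2026.
Product Clearance Extension: +212 days → 7 December 2026.
Response Delay Deduction: −272 days → 10 March 2026.

2026-03-10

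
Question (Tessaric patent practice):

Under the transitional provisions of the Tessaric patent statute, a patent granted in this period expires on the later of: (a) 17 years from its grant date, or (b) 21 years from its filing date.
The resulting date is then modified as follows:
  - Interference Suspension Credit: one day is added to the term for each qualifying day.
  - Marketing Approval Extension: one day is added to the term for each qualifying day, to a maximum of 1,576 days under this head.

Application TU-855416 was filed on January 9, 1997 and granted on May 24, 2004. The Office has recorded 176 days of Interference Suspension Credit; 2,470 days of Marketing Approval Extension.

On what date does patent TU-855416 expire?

March 11, 2026

(a) grant + 17 years → 24 May 2021.
(b) filing + 21 years → 9 January 2018.
Later of the two: 24 May 2021.
Interference Suspension Credit: +176 days → 16 November 2021.
Marketing Approval Extension: 2470 days claimed exceeds the 1576-day cap, so +1576 days → 11 March 2026.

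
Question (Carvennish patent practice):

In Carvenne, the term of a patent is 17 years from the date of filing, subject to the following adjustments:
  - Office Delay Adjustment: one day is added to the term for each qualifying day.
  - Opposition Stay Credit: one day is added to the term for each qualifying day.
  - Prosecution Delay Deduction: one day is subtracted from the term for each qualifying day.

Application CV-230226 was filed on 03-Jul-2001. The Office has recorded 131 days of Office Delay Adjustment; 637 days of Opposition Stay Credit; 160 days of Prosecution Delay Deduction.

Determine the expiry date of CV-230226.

March 2, 2020

Base term: filing date + 17 years → 3 July 2018.
Office Delay Adjustment: +131 days → 11 November 2018.
Opposition Stay Credit: +637 days → 9 August 2020.
Prosecution Delay Deduction: −160 days → 2 March 2020.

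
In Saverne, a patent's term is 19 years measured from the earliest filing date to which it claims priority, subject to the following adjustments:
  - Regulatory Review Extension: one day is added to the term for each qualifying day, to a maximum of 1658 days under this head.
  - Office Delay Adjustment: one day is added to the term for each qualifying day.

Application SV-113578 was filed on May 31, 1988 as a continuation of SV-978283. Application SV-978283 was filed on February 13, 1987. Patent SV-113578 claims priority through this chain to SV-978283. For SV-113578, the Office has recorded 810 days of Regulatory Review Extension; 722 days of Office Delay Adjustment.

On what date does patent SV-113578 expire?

2010-04-25

Earliest priority filing: 13 February 1987.
Base term: 13 February 1987 + 19 years → 13 February 2006.
Regulatory Review Extension: 810 days (within the 1658-day cap) → +810 days → 3 May 2008.
Office Delay Adjustment: +722 days → 25 April 2010.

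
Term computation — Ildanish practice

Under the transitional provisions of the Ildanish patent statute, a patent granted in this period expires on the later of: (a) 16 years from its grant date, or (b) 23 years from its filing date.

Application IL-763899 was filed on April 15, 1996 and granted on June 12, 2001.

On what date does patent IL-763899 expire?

(a) grant + 16 years → 12 June 2017.
(b) filing + 23 years → 15 April 2019.
Later of the two: 15 April 2019.

2019-04-15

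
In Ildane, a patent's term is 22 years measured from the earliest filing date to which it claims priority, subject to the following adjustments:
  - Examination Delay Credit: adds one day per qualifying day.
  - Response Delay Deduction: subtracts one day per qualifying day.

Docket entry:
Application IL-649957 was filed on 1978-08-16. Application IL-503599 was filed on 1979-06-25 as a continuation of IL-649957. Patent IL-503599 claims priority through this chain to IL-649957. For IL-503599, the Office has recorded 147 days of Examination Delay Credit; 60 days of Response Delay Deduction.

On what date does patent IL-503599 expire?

November 11, 2000

Earliest priority filing: 16 August 1978.
Base term: 16 August 1978 + 22 years → 16 August 2000.
Examination Delay Credit: +147 days → 10 January 2001.
Response Delay Deduction: −60 days → 11 November 2000.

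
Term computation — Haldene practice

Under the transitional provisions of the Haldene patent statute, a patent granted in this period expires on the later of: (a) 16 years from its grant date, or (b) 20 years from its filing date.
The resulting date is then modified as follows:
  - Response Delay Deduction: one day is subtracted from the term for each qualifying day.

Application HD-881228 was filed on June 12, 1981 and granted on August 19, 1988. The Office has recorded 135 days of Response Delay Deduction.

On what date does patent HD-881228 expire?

(a) grant + 16 years → 19 August 2004.
(b) filing + 20 years → 12 June 2001.
Later of the two: 19 August 2004.
Response Delay Deduction: −135 days → 6 April 2004.

April 6, 2004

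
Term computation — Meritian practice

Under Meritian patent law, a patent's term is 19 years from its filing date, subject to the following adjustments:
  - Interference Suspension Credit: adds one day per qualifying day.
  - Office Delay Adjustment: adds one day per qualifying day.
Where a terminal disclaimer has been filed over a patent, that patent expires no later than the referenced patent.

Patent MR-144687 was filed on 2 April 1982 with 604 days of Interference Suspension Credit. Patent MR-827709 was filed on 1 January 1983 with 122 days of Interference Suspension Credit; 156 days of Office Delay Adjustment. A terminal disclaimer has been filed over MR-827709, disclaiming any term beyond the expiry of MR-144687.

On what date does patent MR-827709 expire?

2002-10-06

Natural term of MR-827709:
  Base: filing + 19 years → 1 January 2002.
  Interference Suspension Credit: +122 days → 3 May 2002.
  Office Delay Adjustment: +156 days → 6 October 2002.
Expiry of referenced patent MR-144687:
  Base: filing + 19 years → 2 April 2001.
  Interference Suspension Credit: +604 days → 27 November 2002.
Terminal disclaimer: MR-827709 expires on the earlier of 6 October 2002 and 27 November 2002.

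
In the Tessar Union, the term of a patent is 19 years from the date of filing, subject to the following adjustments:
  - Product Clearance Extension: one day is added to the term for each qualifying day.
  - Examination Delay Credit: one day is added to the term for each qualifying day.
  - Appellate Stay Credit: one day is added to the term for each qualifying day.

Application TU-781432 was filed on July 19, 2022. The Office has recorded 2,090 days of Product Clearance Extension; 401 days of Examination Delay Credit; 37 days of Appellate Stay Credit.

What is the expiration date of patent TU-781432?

June 20, 2048

Base term: filing date + 19 years → 19 July 2041.
Product Clearance Extension: +2090 days → 9 April 2047.
Examination Delay Credit: +401 days → 14 May 2048.
Appellate Stay Credit: +37 days → 20 June 2048.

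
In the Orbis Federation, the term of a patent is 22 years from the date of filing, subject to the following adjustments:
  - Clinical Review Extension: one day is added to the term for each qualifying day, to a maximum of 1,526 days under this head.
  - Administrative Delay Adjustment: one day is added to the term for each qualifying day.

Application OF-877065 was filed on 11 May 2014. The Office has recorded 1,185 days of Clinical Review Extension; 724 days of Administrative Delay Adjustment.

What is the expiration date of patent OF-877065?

Base term: filing date + 22 years → 11 May 2036.
Clinical Review Extension: 1185 days (within the 1526-day cap) → +1185 days → 9 August 2039.
Administrative Delay Adjustment: +724 days → 2 August 2041.

August 2, 2041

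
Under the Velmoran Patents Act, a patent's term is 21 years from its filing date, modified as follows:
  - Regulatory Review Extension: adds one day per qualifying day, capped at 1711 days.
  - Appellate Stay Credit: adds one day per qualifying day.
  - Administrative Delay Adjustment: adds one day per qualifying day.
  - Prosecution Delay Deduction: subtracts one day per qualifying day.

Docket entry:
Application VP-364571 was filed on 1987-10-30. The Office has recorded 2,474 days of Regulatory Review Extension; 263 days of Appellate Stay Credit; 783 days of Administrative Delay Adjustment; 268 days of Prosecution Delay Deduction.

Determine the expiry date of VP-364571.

Base term: filing date + 21 years → 30 October 2008.
Regulatory Review Extension: 2474 days claimed exceeds the 1711-day cap, so +1711 days → 7 July 2013.
Appellate Stay Credit: +263 days → 27 March 2014.
Administrative Delay Adjustment: +783 days → 18 May 2016.
Prosecution Delay Deduction: −268 days → 24 August 2015.

2015-08-24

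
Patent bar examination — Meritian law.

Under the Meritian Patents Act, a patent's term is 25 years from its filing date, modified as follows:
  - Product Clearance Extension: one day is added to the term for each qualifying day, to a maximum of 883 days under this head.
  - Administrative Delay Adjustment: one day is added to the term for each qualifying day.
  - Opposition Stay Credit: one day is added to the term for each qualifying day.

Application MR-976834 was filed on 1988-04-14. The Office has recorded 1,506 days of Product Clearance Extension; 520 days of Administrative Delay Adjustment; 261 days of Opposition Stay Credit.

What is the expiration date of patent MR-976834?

November 3, 2017

Base term: filing date + 25 years → 14 April 2013.
Product Clearance Extension: 1506 days claimed exceeds the 883-day cap, so +883 days → 14 September 2015.
Administrative Delay Adjustment: +520 days → 15 February 2017.
Opposition Stay Credit: +261 days → 3 November 2017.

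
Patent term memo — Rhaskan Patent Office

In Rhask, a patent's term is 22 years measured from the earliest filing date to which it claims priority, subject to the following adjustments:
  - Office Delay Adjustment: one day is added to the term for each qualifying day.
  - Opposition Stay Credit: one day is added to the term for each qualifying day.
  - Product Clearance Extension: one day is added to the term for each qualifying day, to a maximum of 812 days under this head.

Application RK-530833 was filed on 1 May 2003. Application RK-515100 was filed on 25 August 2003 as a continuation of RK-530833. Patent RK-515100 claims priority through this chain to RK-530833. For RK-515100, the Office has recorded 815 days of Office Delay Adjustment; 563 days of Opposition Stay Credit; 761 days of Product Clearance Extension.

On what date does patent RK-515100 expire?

Earliest priority filing: 1 May 2003.
Base term: 1 May 2003 + 22 years → 1 May 2025.
Office Delay Adjustment: +815 days → 25 July 2027.
Opposition Stay Credit: +563 days → 7 February 2029.
Product Clearance Extension: 761 days (within the 812-day cap) → +761 days → 10 March 2031.

2031-03-10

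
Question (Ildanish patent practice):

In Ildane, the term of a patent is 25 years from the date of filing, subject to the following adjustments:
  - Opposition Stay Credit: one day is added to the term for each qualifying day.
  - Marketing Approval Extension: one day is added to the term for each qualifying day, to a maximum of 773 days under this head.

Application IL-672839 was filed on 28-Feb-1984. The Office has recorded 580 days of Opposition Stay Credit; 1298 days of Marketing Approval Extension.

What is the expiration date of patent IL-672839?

Base term: filing date + 25 years → 28 February 2009.
Opposition Stay Credit: +580 days → 1 October 2010.
Marketing Approval Extension: 1298 days claimed exceeds the 773-day cap, so +773 days → 12 November 2012.

2012-11-12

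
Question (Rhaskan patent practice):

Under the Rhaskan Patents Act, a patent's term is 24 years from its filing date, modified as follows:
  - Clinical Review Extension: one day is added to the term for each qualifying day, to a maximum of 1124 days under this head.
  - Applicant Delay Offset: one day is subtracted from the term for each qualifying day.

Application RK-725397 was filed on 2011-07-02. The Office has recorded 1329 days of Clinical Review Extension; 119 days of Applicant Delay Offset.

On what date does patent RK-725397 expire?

2038-04-02

Base term: filing date + 24 years → 2 July 2035.
Clinical Review Extension: 1329 days claimed exceeds the 1124-day cap, so +1124 days → 30 July 2038.
Applicant Delay Offset: −119 days → 2 April 2038.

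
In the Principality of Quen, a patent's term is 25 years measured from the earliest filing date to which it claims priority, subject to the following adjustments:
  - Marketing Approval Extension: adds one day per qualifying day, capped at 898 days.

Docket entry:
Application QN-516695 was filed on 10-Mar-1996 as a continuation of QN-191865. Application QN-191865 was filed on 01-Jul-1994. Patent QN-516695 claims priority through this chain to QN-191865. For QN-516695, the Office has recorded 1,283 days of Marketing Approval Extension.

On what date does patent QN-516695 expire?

Earliest priority filing: 1 July 1994.
Base term: 1 July 1994 + 25 years → 1 July 2019.
Marketing Approval Extension: 1283 days claimed exceeds the 898-day cap, so +898 days → 15 December 2021.

December 15, 2021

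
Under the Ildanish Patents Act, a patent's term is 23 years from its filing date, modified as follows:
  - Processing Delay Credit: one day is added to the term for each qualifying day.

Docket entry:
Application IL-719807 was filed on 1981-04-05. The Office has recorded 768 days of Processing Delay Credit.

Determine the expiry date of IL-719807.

May 13, 2006

Base term: filing date + 23 years → 5 April 2004.
Processing Delay Credit: +768 days → 13 May 2006.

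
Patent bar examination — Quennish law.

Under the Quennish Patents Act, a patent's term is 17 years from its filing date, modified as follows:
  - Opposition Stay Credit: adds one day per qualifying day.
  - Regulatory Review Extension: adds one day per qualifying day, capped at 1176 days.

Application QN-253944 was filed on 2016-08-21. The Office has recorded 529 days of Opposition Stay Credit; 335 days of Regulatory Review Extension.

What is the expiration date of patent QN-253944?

Base term: filing date + 17 years → 21 August 2033.
Opposition Stay Credit: +529 days → 1 February 2035.
Regulatory Review Extension: 335 days (within the 1176-day cap) → +335 days → 2 January 2036.

2036-01-02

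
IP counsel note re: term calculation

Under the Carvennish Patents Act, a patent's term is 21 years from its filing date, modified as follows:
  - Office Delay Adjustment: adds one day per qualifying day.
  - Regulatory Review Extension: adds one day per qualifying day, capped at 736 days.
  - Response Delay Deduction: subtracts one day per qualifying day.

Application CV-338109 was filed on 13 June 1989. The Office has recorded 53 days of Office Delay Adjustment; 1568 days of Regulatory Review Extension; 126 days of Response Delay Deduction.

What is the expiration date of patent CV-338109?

April 6, 2012

Base term: filing date + 21 years → 13 June 2010.
Office Delay Adjustment: +53 days → 5 August 2010.
Regulatory Review Extension: 1568 days claimed exceeds the 736-day cap, so +736 days → 10 August 2012.
Response Delay Deduction: −126 days → 6 April 2012.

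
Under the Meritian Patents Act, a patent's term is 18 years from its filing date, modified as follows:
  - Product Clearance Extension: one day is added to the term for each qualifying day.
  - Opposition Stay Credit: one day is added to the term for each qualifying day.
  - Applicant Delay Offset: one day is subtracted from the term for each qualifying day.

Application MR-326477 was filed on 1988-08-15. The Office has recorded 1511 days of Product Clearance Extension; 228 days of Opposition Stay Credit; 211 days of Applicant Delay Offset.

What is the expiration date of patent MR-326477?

Base term: filing date + 18 years → 15 August 2006.
Product Clearance Extension: +1511 days → 4 October 2010.
Opposition Stay Credit: +228 days → 20 May 2011.
Applicant Delay Offset: −211 days → 21 October 2010.

2010-10-21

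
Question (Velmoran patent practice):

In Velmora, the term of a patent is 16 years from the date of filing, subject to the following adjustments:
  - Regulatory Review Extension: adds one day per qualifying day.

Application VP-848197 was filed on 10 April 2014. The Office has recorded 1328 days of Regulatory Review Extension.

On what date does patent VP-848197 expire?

Base term: filing date + 16 years → 10 April 2030.
Regulatory Review Extension: +1328 days → 28 November 2033.

2033-11-28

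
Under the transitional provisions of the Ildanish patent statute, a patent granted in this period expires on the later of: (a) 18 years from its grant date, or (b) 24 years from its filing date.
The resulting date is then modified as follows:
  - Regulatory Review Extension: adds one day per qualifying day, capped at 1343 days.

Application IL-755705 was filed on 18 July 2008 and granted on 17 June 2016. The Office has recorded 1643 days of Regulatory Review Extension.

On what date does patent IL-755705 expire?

2038-02-19

(a) grant + 18 years → 17 June 2034.
(b) filing + 24 years → 18 July 2032.
Later of the two: 17 June 2034.
Regulatory Review Extension: 1643 days claimed exceeds the 1343-day cap, so +1343 days → 19 February 2038.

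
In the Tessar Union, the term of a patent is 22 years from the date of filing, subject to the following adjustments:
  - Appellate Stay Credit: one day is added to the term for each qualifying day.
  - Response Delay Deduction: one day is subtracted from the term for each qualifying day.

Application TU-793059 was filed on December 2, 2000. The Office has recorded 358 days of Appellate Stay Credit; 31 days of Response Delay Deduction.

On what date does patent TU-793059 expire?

2023-10-25

Base term: filing date + 22 years → 2 December 2022.
Appellate Stay Credit: +358 days → 25 November 2023.
Response Delay Deduction: −31 days → 25 October 2023.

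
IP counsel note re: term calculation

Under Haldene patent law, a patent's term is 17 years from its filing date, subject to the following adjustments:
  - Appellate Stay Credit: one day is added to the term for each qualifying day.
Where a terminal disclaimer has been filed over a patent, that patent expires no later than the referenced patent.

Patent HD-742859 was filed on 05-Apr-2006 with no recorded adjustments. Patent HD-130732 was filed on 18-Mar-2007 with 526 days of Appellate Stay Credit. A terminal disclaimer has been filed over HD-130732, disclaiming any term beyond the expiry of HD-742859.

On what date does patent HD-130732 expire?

2023-04-05

Natural term of HD-130732:
  Base: filing + 17 years → 18 March 2024.
  Appellate Stay Credit: +526 days → 26 August 2025.
Expiry of referenced patent HD-742859:
  Base: filing + 17 years → 5 April 2023.
Terminal disclaimer: HD-130732 expires on the earlier of 26 August 2025 and 5 April 2023.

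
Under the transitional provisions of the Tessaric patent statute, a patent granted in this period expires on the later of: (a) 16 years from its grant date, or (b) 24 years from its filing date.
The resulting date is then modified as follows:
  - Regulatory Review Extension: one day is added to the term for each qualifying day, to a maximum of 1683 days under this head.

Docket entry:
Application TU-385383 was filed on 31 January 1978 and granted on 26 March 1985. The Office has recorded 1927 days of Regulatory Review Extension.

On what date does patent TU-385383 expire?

2006-09-10

(a) grant + 16 years → 26 March 2001.
(b) filing + 24 years → 31 January 2002.
Later of the two: 31 January 2002.
Regulatory Review Extension: 1927 days claimed exceeds the 1683-day cap, so +1683 days → 10 September 2006.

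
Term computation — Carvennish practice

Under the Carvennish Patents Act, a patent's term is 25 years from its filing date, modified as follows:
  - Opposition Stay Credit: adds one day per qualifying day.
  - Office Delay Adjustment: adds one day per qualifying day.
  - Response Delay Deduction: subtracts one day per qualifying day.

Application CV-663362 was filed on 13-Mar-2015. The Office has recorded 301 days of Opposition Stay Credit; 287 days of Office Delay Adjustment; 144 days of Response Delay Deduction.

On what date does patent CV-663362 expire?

Base term: filing date + 25 years → 13 March 2040.
Opposition Stay Credit: +301 days → 8 January 2041.
Office Delay Adjustment: +287 days → 22 October 2041.
Response Delay Deduction: −144 days → 31 May 2041.

2041-05-31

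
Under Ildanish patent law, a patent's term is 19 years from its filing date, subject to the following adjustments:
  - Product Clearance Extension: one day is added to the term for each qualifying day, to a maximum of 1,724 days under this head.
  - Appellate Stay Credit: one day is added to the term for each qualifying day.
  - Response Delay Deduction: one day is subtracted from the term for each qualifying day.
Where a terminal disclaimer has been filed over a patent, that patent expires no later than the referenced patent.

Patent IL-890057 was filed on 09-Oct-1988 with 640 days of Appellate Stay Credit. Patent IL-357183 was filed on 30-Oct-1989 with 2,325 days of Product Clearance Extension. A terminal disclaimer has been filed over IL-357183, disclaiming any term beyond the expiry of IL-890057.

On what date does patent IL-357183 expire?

Natural term of IL-357183:
  Base: filing + 19 years → 30 October 2008.
  Product Clearance Extension: 2325 days claimed exceeds the 1724-day cap, so +1724 days → 20 July 2013.
Expiry of referenced patent IL-890057:
  Base: filing + 19 years → 9 October 2007.
  Appellate Stay Credit: +640 days → 10 July 2009.
Terminal disclaimer: IL-357183 expires on the earlier of 20 July 2013 and 10 July 2009.

July 10, 2009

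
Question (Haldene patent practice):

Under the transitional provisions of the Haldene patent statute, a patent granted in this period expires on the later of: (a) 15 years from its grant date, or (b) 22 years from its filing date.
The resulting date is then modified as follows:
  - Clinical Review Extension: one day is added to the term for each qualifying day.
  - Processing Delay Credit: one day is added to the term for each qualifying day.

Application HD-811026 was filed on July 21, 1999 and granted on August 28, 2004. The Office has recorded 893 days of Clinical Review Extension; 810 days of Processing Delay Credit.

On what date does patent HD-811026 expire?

(a) grant + 15 years → 28 August 2019.
(b) filing + 22 years → 21 July 2021.
Later of the two: 21 July 2021.
Clinical Review Extension: +893 days → 31 December 2023.
Processing Delay Credit: +810 days → 20 March 2026.

2026-03-20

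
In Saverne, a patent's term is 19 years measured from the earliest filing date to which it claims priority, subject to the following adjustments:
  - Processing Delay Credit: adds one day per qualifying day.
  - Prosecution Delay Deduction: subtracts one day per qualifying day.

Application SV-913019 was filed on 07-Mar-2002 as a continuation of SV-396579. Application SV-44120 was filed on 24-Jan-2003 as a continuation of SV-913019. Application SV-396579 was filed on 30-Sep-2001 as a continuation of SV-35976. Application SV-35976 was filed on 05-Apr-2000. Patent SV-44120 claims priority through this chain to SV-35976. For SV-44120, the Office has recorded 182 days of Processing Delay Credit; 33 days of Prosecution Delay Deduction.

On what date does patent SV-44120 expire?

Earliest priority filing: 5 April 2000.
Base term: 5 April 2000 + 19 years → 5 April 2019.
Processing Delay Credit: +182 days → 4 October 2019.
Prosecution Delay Deduction: −33 days → 1 September 2019.

September 1, 2019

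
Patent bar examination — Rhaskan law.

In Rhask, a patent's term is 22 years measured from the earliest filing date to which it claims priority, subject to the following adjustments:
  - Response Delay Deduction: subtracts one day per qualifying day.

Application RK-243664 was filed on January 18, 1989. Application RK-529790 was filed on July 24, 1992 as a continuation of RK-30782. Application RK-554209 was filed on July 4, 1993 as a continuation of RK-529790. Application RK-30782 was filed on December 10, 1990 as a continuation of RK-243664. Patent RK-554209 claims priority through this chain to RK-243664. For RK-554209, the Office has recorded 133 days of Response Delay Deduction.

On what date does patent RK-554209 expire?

Earliest priority filing: 18 January 1989.
Base term: 18 January 1989 + 22 years → 18 January 2011.
Response Delay Deduction: −133 days → 7 September 2010.

September 7, 2010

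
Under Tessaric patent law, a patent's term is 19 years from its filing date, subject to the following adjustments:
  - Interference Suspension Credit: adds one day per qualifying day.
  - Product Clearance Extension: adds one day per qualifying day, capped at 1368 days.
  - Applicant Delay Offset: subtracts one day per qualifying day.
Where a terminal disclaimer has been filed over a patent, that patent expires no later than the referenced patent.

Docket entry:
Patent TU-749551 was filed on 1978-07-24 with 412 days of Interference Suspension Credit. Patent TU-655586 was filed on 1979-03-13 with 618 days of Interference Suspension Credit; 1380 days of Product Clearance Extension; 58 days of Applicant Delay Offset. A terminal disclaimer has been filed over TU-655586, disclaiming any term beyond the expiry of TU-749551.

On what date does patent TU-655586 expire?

Natural term of TU-655586:
  Base: filing + 19 years → 13 March 1998.
  Interference Suspension Credit: +618 days → 21 November 1999.
  Product Clearance Extension: 1380 days claimed exceeds the 1368-day cap, so +1368 days → 20 August 2003.
  Applicant Delay Offset: −58 days → 23 June 2003.
Expiry of referenced patent TU-749551:
  Base: filing + 19 years → 24 July 1997.
  Interference Suspension Credit: +412 days → 9 September 1998.
Terminal disclaimer: TU-655586 expires on the earlier of 23 June 2003 and 9 September 1998.

1998-09-09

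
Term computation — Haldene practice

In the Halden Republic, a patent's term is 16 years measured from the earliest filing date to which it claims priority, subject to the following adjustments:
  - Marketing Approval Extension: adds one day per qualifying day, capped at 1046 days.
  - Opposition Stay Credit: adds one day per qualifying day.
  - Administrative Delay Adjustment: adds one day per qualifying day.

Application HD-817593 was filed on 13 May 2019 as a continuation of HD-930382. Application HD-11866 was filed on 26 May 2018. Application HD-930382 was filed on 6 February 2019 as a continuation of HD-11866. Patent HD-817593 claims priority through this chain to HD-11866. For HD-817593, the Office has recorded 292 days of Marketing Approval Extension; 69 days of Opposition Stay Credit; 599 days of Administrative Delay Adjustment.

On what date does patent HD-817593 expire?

Earliest priority filing: 26 May 2018.
Base term: 26 May 2018 + 16 years → 26 May 2034.
Marketing Approval Extension: 292 days (within the 1046-day cap) → +292 days → 14 March 2035.
Opposition Stay Credit: +69 days → 22 May 2035.
Administrative Delay Adjustment: +599 days → 10 January 2037.

January 10, 2037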